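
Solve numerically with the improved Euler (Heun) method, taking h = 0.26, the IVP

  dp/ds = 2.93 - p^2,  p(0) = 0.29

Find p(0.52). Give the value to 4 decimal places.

1.2844

Heun: k1 = f(s_n, p_n); k2 = f(s_n + h, p_n + h·k1); p_{n+1} = p_n + (h/2)·(k1 + k2).
s=0.000000, p=0.290000:
  k1 = f(0.000000, 0.290000) = 2.845900
  k2 = f(0.260000, 1.029934) = 1.869236
  p ← 0.290000 + (0.26/2)·(2.845900 + 1.869236) = 0.902968
s=0.260000, p=0.902968:
  k1 = f(0.260000, 0.902968) = 2.114649
  k2 = f(0.520000, 1.452777) = 0.819440
  p ← 0.902968 + (0.26/2)·(2.114649 + 0.819440) = 1.284399
p(0.52) ≈ 1.2844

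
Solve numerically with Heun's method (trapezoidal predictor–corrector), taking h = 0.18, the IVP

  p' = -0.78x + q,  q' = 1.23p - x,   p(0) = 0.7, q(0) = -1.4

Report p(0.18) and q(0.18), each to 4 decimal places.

0.4493, -1.2891

Heun on (p,q): k1 = f(x_n, state_n); k2 = f(x_n + h, state_n + h·k1); state_{n+1} = state_n + (h/2)·(k1 + k2).
0.000000: (0.700000, -1.400000)
  k1 = (-1.400000, 0.861000)
  predictor → (0.448000, -1.245020)
  k2 = (-1.385420, 0.371040)
  → (0.449312, -1.289116)
(p(0.18), q(0.18)) ≈ (0.4493, -1.2891)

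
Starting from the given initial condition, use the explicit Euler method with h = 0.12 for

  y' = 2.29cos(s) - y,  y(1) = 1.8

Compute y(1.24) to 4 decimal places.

1.6443

Euler: y_{n+1} = y_n + h·f(s_n, y_n).
s=1.000000, y=1.800000: f=-0.562708 → y ← 1.800000 + 0.12·(-0.562708) = 1.732475
s=1.120000, y=1.732475: f=-0.734762 → y ← 1.732475 + 0.12·(-0.734762) = 1.644304
y(1.24) ≈ 1.6443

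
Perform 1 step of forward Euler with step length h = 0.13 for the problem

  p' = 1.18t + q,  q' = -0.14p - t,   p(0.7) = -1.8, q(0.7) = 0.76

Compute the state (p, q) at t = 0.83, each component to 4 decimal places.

Euler on (p,q): p_{n+1} = p_n + h·p', q_{n+1} = q_n + h·q'.
0.700000: (-1.800000, 0.760000); f=(1.586000, -0.448000) → (-1.593820, 0.701760)
(p(0.83), q(0.83)) ≈ (-1.5938, 0.7018)

-1.5938, 0.7018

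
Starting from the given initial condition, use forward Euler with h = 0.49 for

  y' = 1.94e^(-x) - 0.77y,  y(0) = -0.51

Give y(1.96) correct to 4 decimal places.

0.8194

Euler: y_{n+1} = y_n + h·f(x_n, y_n).
x=0.000000, y=-0.510000: f=2.332700 → y ← -0.510000 + 0.49·2.332700 = 0.633023
x=0.490000, y=0.633023: f=0.701067 → y ← 0.633023 + 0.49·0.701067 = 0.976546
x=0.980000, y=0.976546: f=-0.023837 → y ← 0.976546 + 0.49·(-0.023837) = 0.964866
x=1.470000, y=0.964866: f=-0.296891 → y ← 0.964866 + 0.49·(-0.296891) = 0.819389
y(1.96) ≈ 0.8194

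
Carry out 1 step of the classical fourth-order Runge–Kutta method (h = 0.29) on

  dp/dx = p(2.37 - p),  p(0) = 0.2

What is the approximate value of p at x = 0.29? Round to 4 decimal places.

RK4: k1 = f(x_n, p_n); k2 = f(x_n + h/2, p_n + (h/2)·k1); k3 = f(x_n + h/2, p_n + (h/2)·k2); k4 = f(x_n + h, p_n + h·k3); p_{n+1} = p_n + (h/6)·(k1 + 2k2 + 2k3 + k4).
x=0.000000, p=0.200000:
  k1 = f(0.000000, 0.200000) = 0.434000
  k2 = f(0.145000, 0.262930) = 0.554012
  k3 = f(0.145000, 0.280332) = 0.585800
  k4 = f(0.290000, 0.369882) = 0.739808
  p ← 0.200000 + (0.29/6)·(k1 + 2k2 + 2k3 + k4) = 0.366916
p(0.29) ≈ 0.3669

0.3669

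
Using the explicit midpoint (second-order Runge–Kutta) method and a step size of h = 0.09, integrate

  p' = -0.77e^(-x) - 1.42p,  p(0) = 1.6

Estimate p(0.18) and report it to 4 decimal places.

1.1291

Midpoint: k1 = f(x_n, p_n); k2 = f(x_n + h/2, p_n + (h/2)·k1); p_{n+1} = p_n + h·k2.
x=0.000000, p=1.600000:
  k1 = f(0.000000, 1.600000) = -3.042000
  k2 = f(0.045000, 1.463110) = -2.813734
  p ← 1.600000 + 0.09·(-2.813734) = 1.346764
x=0.090000, p=1.346764:
  k1 = f(0.090000, 1.346764) = -2.616132
  k2 = f(0.135000, 1.229038) = -2.417995
  p ← 1.346764 + 0.09·(-2.417995) = 1.129144
p(0.18) ≈ 1.1291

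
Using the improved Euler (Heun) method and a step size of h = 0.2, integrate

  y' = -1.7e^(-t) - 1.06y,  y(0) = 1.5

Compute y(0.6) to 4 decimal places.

0.2548

Heun: k1 = f(t_n, y_n); k2 = f(t_n + h, y_n + h·k1); y_{n+1} = y_n + (h/2)·(k1 + k2).
t=0.000000, y=1.500000:
  k1 = f(0.000000, 1.500000) = -3.290000
  k2 = f(0.200000, 0.842000) = -2.284362
  y ← 1.500000 + (0.2/2)·(-3.290000 + (-2.284362)) = 0.942564
t=0.200000, y=0.942564:
  k1 = f(0.200000, 0.942564) = -2.390960
  k2 = f(0.400000, 0.464372) = -1.631778
  y ← 0.942564 + (0.2/2)·(-2.390960 + (-1.631778)) = 0.540290
t=0.400000, y=0.540290:
  k1 = f(0.400000, 0.540290) = -1.712251
  k2 = f(0.600000, 0.197840) = -1.142690
  y ← 0.540290 + (0.2/2)·(-1.712251 + (-1.142690)) = 0.254796
y(0.6) ≈ 0.2548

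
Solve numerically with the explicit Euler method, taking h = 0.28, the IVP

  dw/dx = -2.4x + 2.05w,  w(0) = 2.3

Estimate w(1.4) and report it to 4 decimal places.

Euler: w_{n+1} = w_n + h·f(x_n, w_n).
x=0.000000, w=2.300000: f=4.715000 → w ← 2.300000 + 0.28·4.715000 = 3.620200
x=0.280000, w=3.620200: f=6.749410 → w ← 3.620200 + 0.28·6.749410 = 5.510035
x=0.560000, w=5.510035: f=9.951571 → w ← 5.510035 + 0.28·9.951571 = 8.296475
x=0.840000, w=8.296475: f=14.991773 → w ← 8.296475 + 0.28·14.991773 = 12.494171
x=1.120000, w=12.494171: f=22.925051 → w ← 12.494171 + 0.28·22.925051 = 18.913186
w(1.4) ≈ 18.9132

18.9132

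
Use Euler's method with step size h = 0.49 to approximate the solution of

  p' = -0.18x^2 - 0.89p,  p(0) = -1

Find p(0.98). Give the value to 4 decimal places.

Euler: p_{n+1} = p_n + h·f(x_n, p_n).
x=0.000000, p=-1.000000: f=0.890000 → p ← -1.000000 + 0.49·0.890000 = -0.563900
x=0.490000, p=-0.563900: f=0.458653 → p ← -0.563900 + 0.49·0.458653 = -0.339160
p(0.98) ≈ -0.3392

-0.3392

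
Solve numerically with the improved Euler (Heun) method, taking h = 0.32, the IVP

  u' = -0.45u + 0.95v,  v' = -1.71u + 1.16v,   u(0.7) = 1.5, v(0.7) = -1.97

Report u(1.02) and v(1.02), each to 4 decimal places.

0.5079, -3.5872

Heun on (u,v): k1 = f(t_n, state_n); k2 = f(t_n + h, state_n + h·k1); state_{n+1} = state_n + (h/2)·(k1 + k2).
0.700000: (1.500000, -1.970000)
  k1 = (-2.546500, -4.850200)
  predictor → (0.685120, -3.522064)
  k2 = (-3.654265, -5.257149)
  → (0.507878, -3.587176)
(u(1.02), v(1.02)) ≈ (0.5079, -3.5872)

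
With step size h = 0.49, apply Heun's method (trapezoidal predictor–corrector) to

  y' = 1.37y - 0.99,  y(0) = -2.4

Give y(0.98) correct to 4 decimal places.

Heun: k1 = f(s_n, y_n); k2 = f(s_n + h, y_n + h·k1); y_{n+1} = y_n + (h/2)·(k1 + k2).
s=0.000000, y=-2.400000:
  k1 = f(0.000000, -2.400000) = -4.278000
  k2 = f(0.490000, -4.496220) = -7.149821
  y ← -2.400000 + (0.49/2)·(-4.278000 + (-7.149821)) = -5.199816
s=0.490000, y=-5.199816:
  k1 = f(0.490000, -5.199816) = -8.113748
  k2 = f(0.980000, -9.175553) = -13.560507
  y ← -5.199816 + (0.49/2)·(-8.113748 + (-13.560507)) = -10.510009
y(0.98) ≈ -10.5100

-10.5100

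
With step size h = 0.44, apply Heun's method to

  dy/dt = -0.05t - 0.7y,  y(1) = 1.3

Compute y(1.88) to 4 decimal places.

Heun: k1 = f(t_n, y_n); k2 = f(t_n + h, y_n + h·k1); y_{n+1} = y_n + (h/2)·(k1 + k2).
t=1.000000, y=1.300000:
  k1 = f(1.000000, 1.300000) = -0.960000
  k2 = f(1.440000, 0.877600) = -0.686320
  y ← 1.300000 + (0.44/2)·(-0.960000 + (-0.686320)) = 0.937810
t=1.440000, y=0.937810:
  k1 = f(1.440000, 0.937810) = -0.728467
  k2 = f(1.880000, 0.617284) = -0.526099
  y ← 0.937810 + (0.44/2)·(-0.728467 + (-0.526099)) = 0.661805
y(1.88) ≈ 0.6618

0.6618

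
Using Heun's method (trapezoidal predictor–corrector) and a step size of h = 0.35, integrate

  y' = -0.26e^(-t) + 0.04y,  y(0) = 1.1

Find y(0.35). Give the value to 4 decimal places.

Heun: k1 = f(t_n, y_n); k2 = f(t_n + h, y_n + h·k1); y_{n+1} = y_n + (h/2)·(k1 + k2).
t=0.000000, y=1.100000:
  k1 = f(0.000000, 1.100000) = -0.216000
  k2 = f(0.350000, 1.024400) = -0.142243
  y ← 1.100000 + (0.35/2)·(-0.216000 + (-0.142243)) = 1.037307
y(0.35) ≈ 1.0373

1.0373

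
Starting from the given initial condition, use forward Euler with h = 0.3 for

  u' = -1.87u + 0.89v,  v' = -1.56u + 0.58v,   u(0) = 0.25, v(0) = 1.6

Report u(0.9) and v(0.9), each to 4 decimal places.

Euler on (u,v): u_{n+1} = u_n + h·u', v_{n+1} = v_n + h·v'.
0.000000: (0.250000, 1.600000); f=(0.956500, 0.538000) → (0.536950, 1.761400)
0.300000: (0.536950, 1.761400); f=(0.563549, 0.183970) → (0.706015, 1.816591)
0.600000: (0.706015, 1.816591); f=(0.296518, -0.047760) → (0.794970, 1.802263)
(u(0.9), v(0.9)) ≈ (0.7950, 1.8023)

0.7950, 1.8023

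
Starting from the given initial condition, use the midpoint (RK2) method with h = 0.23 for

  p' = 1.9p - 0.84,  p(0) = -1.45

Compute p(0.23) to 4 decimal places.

-2.4575

Midpoint: k1 = f(x_n, p_n); k2 = f(x_n + h/2, p_n + (h/2)·k1); p_{n+1} = p_n + h·k2.
x=0.000000, p=-1.450000:
  k1 = f(0.000000, -1.450000) = -3.595000
  k2 = f(0.115000, -1.863425) = -4.380507
  p ← -1.450000 + 0.23·(-4.380507) = -2.457517
p(0.23) ≈ -2.4575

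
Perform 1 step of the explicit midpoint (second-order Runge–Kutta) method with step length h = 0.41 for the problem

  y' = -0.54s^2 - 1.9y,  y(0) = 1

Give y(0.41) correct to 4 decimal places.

Midpoint: k1 = f(s_n, y_n); k2 = f(s_n + h/2, y_n + (h/2)·k1); y_{n+1} = y_n + h·k2.
s=0.000000, y=1.000000:
  k1 = f(0.000000, 1.000000) = -1.900000
  k2 = f(0.205000, 0.610500) = -1.182643
  y ← 1.000000 + 0.41·(-1.182643) = 0.515116
y(0.41) ≈ 0.5151

0.5151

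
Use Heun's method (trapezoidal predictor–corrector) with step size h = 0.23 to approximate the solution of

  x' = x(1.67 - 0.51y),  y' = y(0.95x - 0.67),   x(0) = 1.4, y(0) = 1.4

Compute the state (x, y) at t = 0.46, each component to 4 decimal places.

2.0269, 2.1697

Heun on (x,y): k1 = f(t_n, state_n); k2 = f(t_n + h, state_n + h·k1); state_{n+1} = state_n + (h/2)·(k1 + k2).
0.000000: (1.400000, 1.400000)
  k1 = (1.338400, 0.924000)
  predictor → (1.707832, 1.612520)
  k2 = (1.447584, 1.535829)
  → (1.720388, 1.682880)
0.230000: (1.720388, 1.682880)
  k1 = (1.396492, 1.622917)
  predictor → (2.041581, 2.056151)
  k2 = (1.268563, 2.610289)
  → (2.026869, 2.169699)
(x(0.46), y(0.46)) ≈ (2.0269, 2.1697)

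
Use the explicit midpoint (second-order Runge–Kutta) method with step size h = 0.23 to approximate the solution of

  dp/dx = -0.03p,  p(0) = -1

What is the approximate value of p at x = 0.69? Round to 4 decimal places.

Midpoint: k1 = f(x_n, p_n); k2 = f(x_n + h/2, p_n + (h/2)·k1); p_{n+1} = p_n + h·k2.
x=0.000000, p=-1.000000:
  k1 = f(0.000000, -1.000000) = 0.030000
  k2 = f(0.115000, -0.996550) = 0.029896
  p ← -1.000000 + 0.23·0.029896 = -0.993124
x=0.230000, p=-0.993124:
  k1 = f(0.230000, -0.993124) = 0.029794
  k2 = f(0.345000, -0.989698) = 0.029691
  p ← -0.993124 + 0.23·0.029691 = -0.986295
x=0.460000, p=-0.986295:
  k1 = f(0.460000, -0.986295) = 0.029589
  k2 = f(0.575000, -0.982892) = 0.029487
  p ← -0.986295 + 0.23·0.029487 = -0.979513
p(0.69) ≈ -0.9795

-0.9795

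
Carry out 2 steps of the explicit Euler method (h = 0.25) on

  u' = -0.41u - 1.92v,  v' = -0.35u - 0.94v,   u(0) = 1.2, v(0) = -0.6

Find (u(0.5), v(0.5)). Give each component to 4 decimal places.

1.4958, -0.5509

Euler on (u,v): u_{n+1} = u_n + h·u', v_{n+1} = v_n + h·v'.
0.000000: (1.200000, -0.600000); f=(0.660000, 0.144000) → (1.365000, -0.564000)
0.250000: (1.365000, -0.564000); f=(0.523230, 0.052410) → (1.495807, -0.550897)
(u(0.5), v(0.5)) ≈ (1.4958, -0.5509)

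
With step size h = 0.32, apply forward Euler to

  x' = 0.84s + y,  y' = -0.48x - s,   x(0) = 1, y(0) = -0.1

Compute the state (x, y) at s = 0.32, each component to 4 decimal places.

Euler on (x,y): x_{n+1} = x_n + h·x', y_{n+1} = y_n + h·y'.
0.000000: (1.000000, -0.100000); f=(-0.100000, -0.480000) → (0.968000, -0.253600)
(x(0.32), y(0.32)) ≈ (0.9680, -0.2536)

0.9680, -0.2536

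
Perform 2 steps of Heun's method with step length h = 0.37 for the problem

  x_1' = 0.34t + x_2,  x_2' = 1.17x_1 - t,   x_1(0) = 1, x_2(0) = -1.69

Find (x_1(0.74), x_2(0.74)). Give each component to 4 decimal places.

Heun on (x_1,x_2): k1 = f(t_n, state_n); k2 = f(t_n + h, state_n + h·k1); state_{n+1} = state_n + (h/2)·(k1 + k2).
0.000000: (1.000000, -1.690000)
  k1 = (-1.690000, 1.170000)
  predictor → (0.374700, -1.257100)
  k2 = (-1.131300, 0.068399)
  → (0.478059, -1.460896)
0.370000: (0.478059, -1.460896)
  k1 = (-1.335096, 0.189330)
  predictor → (-0.015926, -1.390844)
  k2 = (-1.139244, -0.758634)
  → (0.020307, -1.566217)
(x_1(0.74), x_2(0.74)) ≈ (0.0203, -1.5662)

0.0203, -1.5662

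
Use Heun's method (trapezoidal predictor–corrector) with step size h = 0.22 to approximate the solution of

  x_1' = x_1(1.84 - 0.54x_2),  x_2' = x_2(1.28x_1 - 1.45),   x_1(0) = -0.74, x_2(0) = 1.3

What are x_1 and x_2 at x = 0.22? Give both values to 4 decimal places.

Heun on (x_1,x_2): k1 = f(x_n, state_n); k2 = f(x_n + h, state_n + h·k1); state_{n+1} = state_n + (h/2)·(k1 + k2).
0.000000: (-0.740000, 1.300000)
  k1 = (-0.842120, -3.116360)
  predictor → (-0.925266, 0.614401)
  k2 = (-1.395509, -1.618541)
  → (-0.986139, 0.779161)
(x_1(0.22), x_2(0.22)) ≈ (-0.9861, 0.7792)

-0.9861, 0.7792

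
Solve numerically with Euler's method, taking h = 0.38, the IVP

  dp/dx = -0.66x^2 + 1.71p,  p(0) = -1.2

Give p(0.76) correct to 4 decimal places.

Euler: p_{n+1} = p_n + h·f(x_n, p_n).
x=0.000000, p=-1.200000: f=-2.052000 → p ← -1.200000 + 0.38·(-2.052000) = -1.979760
x=0.380000, p=-1.979760: f=-3.480694 → p ← -1.979760 + 0.38·(-3.480694) = -3.302424
p(0.76) ≈ -3.3024

-3.3024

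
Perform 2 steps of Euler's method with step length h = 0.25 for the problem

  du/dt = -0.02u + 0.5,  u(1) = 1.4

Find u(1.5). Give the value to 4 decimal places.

1.6354

Euler: u_{n+1} = u_n + h·f(t_n, u_n).
t=1.000000, u=1.400000: f=0.472000 → u ← 1.400000 + 0.25·0.472000 = 1.518000
t=1.250000, u=1.518000: f=0.469640 → u ← 1.518000 + 0.25·0.469640 = 1.635410
u(1.5) ≈ 1.6354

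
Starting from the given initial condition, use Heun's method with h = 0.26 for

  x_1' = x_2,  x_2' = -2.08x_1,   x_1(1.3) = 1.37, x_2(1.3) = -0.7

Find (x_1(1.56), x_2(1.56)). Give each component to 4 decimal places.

Heun on (x_1,x_2): k1 = f(t_n, state_n); k2 = f(t_n + h, state_n + h·k1); state_{n+1} = state_n + (h/2)·(k1 + k2).
1.300000: (1.370000, -0.700000)
  k1 = (-0.700000, -2.849600)
  predictor → (1.188000, -1.440896)
  k2 = (-1.440896, -2.471040)
  → (1.091684, -1.391683)
(x_1(1.56), x_2(1.56)) ≈ (1.0917, -1.3917)

1.0917, -1.3917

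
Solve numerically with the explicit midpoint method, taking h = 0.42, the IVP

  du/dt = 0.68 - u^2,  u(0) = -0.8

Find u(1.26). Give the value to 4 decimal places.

-0.6598

Midpoint: k1 = f(t_n, u_n); k2 = f(t_n + h/2, u_n + (h/2)·k1); u_{n+1} = u_n + h·k2.
t=0.000000, u=-0.800000:
  k1 = f(0.000000, -0.800000) = 0.040000
  k2 = f(0.210000, -0.791600) = 0.053369
  u ← -0.800000 + 0.42·0.053369 = -0.777585
t=0.420000, u=-0.777585:
  k1 = f(0.420000, -0.777585) = 0.075362
  k2 = f(0.630000, -0.761759) = 0.099723
  u ← -0.777585 + 0.42·0.099723 = -0.735701
t=0.840000, u=-0.735701:
  k1 = f(0.840000, -0.735701) = 0.138744
  k2 = f(1.050000, -0.706565) = 0.180766
  u ← -0.735701 + 0.42·0.180766 = -0.659779
u(1.26) ≈ -0.6598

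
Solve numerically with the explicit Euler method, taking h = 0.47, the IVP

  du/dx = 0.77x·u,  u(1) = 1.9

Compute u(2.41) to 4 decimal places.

6.7474

Euler: u_{n+1} = u_n + h·f(x_n, u_n).
x=1.000000, u=1.900000: f=1.463000 → u ← 1.900000 + 0.47·1.463000 = 2.587610
x=1.470000, u=2.587610: f=2.928916 → u ← 2.587610 + 0.47·2.928916 = 3.964200
x=1.940000, u=3.964200: f=5.921723 → u ← 3.964200 + 0.47·5.921723 = 6.747410
u(2.41) ≈ 6.7474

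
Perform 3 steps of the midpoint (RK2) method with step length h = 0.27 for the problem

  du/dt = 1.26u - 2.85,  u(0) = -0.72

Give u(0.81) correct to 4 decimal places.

Midpoint: k1 = f(t_n, u_n); k2 = f(t_n + h/2, u_n + (h/2)·k1); u_{n+1} = u_n + h·k2.
t=0.000000, u=-0.720000:
  k1 = f(0.000000, -0.720000) = -3.757200
  k2 = f(0.135000, -1.227222) = -4.396300
  u ← -0.720000 + 0.27·(-4.396300) = -1.907001
t=0.270000, u=-1.907001:
  k1 = f(0.270000, -1.907001) = -5.252821
  k2 = f(0.405000, -2.616132) = -6.146326
  u ← -1.907001 + 0.27·(-6.146326) = -3.566509
t=0.540000, u=-3.566509:
  k1 = f(0.540000, -3.566509) = -7.343801
  k2 = f(0.675000, -4.557922) = -8.592982
  u ← -3.566509 + 0.27·(-8.592982) = -5.886614
u(0.81) ≈ -5.8866

-5.8866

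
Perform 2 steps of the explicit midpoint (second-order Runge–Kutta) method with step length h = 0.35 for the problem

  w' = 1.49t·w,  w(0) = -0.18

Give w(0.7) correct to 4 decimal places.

Midpoint: k1 = f(t_n, w_n); k2 = f(t_n + h/2, w_n + (h/2)·k1); w_{n+1} = w_n + h·k2.
t=0.000000, w=-0.180000:
  k1 = f(0.000000, -0.180000) = 0.000000
  k2 = f(0.175000, -0.180000) = -0.046935
  w ← -0.180000 + 0.35·(-0.046935) = -0.196427
t=0.350000, w=-0.196427:
  k1 = f(0.350000, -0.196427) = -0.102437
  k2 = f(0.525000, -0.214354) = -0.167678
  w ← -0.196427 + 0.35·(-0.167678) = -0.255115
w(0.7) ≈ -0.2551

-0.2551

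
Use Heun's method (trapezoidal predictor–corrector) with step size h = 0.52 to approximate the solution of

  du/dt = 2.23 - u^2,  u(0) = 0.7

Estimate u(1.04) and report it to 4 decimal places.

1.2335

Heun: k1 = f(t_n, u_n); k2 = f(t_n + h, u_n + h·k1); u_{n+1} = u_n + (h/2)·(k1 + k2).
t=0.000000, u=0.700000:
  k1 = f(0.000000, 0.700000) = 1.740000
  k2 = f(0.520000, 1.604800) = -0.345383
  u ← 0.700000 + (0.52/2)·(1.740000 + (-0.345383)) = 1.062600
t=0.520000, u=1.062600:
  k1 = f(0.520000, 1.062600) = 1.100880
  k2 = f(1.040000, 1.635058) = -0.443415
  u ← 1.062600 + (0.52/2)·(1.100880 + (-0.443415)) = 1.233541
u(1.04) ≈ 1.2335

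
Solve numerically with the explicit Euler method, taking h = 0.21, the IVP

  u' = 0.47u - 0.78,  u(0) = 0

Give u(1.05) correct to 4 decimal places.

-0.9974

Euler: u_{n+1} = u_n + h·f(s_n, u_n).
s=0.000000, u=0.000000: f=-0.780000 → u ← 0.000000 + 0.21·(-0.780000) = -0.163800
s=0.210000, u=-0.163800: f=-0.856986 → u ← -0.163800 + 0.21·(-0.856986) = -0.343767
s=0.420000, u=-0.343767: f=-0.941571 → u ← -0.343767 + 0.21·(-0.941571) = -0.541497
s=0.630000, u=-0.541497: f=-1.034504 → u ← -0.541497 + 0.21·(-1.034504) = -0.758743
s=0.840000, u=-0.758743: f=-1.136609 → u ← -0.758743 + 0.21·(-1.136609) = -0.997431
u(1.05) ≈ -0.9974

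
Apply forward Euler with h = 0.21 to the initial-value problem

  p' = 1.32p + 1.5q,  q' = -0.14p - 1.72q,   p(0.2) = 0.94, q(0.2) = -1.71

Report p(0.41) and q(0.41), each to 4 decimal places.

Euler on (p,q): p_{n+1} = p_n + h·p', q_{n+1} = q_n + h·q'.
0.200000: (0.940000, -1.710000); f=(-1.324200, 2.809600) → (0.661918, -1.119984)
(p(0.41), q(0.41)) ≈ (0.6619, -1.1200)

0.6619, -1.1200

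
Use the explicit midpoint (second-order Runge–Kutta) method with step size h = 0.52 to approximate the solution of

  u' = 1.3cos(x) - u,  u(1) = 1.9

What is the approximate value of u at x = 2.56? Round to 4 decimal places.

Midpoint: k1 = f(x_n, u_n); k2 = f(x_n + h/2, u_n + (h/2)·k1); u_{n+1} = u_n + h·k2.
x=1.000000, u=1.900000:
  k1 = f(1.000000, 1.900000) = -1.197607
  k2 = f(1.260000, 1.588622) = -1.191060
  u ← 1.900000 + 0.52·(-1.191060) = 1.280649
x=1.520000, u=1.280649:
  k1 = f(1.520000, 1.280649) = -1.214642
  k2 = f(1.780000, 0.964842) = -1.234827
  u ← 1.280649 + 0.52·(-1.234827) = 0.638539
x=2.040000, u=0.638539:
  k1 = f(2.040000, 0.638539) = -1.226368
  k2 = f(2.300000, 0.319683) = -1.185842
  u ← 0.638539 + 0.52·(-1.185842) = 0.021901
u(2.56) ≈ 0.0219

0.0219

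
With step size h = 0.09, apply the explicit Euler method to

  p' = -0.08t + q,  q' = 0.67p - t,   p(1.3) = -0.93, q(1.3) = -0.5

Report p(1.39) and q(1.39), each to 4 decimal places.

-0.9844, -0.6731

Euler on (p,q): p_{n+1} = p_n + h·p', q_{n+1} = q_n + h·q'.
1.300000: (-0.930000, -0.500000); f=(-0.604000, -1.923100) → (-0.984360, -0.673079)
(p(1.39), q(1.39)) ≈ (-0.9844, -0.6731)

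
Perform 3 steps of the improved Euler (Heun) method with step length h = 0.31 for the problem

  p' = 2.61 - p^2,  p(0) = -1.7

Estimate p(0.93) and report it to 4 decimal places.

Heun: k1 = f(x_n, p_n); k2 = f(x_n + h, p_n + h·k1); p_{n+1} = p_n + (h/2)·(k1 + k2).
x=0.000000, p=-1.700000:
  k1 = f(0.000000, -1.700000) = -0.280000
  k2 = f(0.310000, -1.786800) = -0.582654
  p ← -1.700000 + (0.31/2)·(-0.280000 + (-0.582654)) = -1.833711
x=0.310000, p=-1.833711:
  k1 = f(0.310000, -1.833711) = -0.752498
  k2 = f(0.620000, -2.066986) = -1.662430
  p ← -1.833711 + (0.31/2)·(-0.752498 + (-1.662430)) = -2.208025
x=0.620000, p=-2.208025:
  k1 = f(0.620000, -2.208025) = -2.265375
  k2 = f(0.930000, -2.910291) = -5.859796
  p ← -2.208025 + (0.31/2)·(-2.265375 + (-5.859796)) = -3.467427
p(0.93) ≈ -3.4674

-3.4674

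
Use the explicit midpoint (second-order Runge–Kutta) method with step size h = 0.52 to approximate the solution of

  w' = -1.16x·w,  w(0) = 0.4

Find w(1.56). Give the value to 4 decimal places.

0.0940

Midpoint: k1 = f(x_n, w_n); k2 = f(x_n + h/2, w_n + (h/2)·k1); w_{n+1} = w_n + h·k2.
x=0.000000, w=0.400000:
  k1 = f(0.000000, 0.400000) = 0.000000
  k2 = f(0.260000, 0.400000) = -0.120640
  w ← 0.400000 + 0.52·(-0.120640) = 0.337267
x=0.520000, w=0.337267:
  k1 = f(0.520000, 0.337267) = -0.203440
  k2 = f(0.780000, 0.284373) = -0.257301
  w ← 0.337267 + 0.52·(-0.257301) = 0.203471
x=1.040000, w=0.203471:
  k1 = f(1.040000, 0.203471) = -0.245467
  k2 = f(1.300000, 0.139649) = -0.210591
  w ← 0.203471 + 0.52·(-0.210591) = 0.093963
w(1.56) ≈ 0.0940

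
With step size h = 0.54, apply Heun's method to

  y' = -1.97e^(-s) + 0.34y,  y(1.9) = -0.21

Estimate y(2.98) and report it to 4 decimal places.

-0.5532

Heun: k1 = f(s_n, y_n); k2 = f(s_n + h, y_n + h·k1); y_{n+1} = y_n + (h/2)·(k1 + k2).
s=1.900000, y=-0.210000:
  k1 = f(1.900000, -0.210000) = -0.366050
  k2 = f(2.440000, -0.407667) = -0.310314
  y ← -0.210000 + (0.54/2)·(-0.366050 + (-0.310314)) = -0.392618
s=2.440000, y=-0.392618:
  k1 = f(2.440000, -0.392618) = -0.305197
  k2 = f(2.980000, -0.557425) = -0.289586
  y ← -0.392618 + (0.54/2)·(-0.305197 + (-0.289586)) = -0.553210
y(2.98) ≈ -0.5532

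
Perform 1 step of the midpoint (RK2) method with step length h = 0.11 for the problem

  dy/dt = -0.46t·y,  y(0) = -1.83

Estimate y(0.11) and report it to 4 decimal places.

-1.8249

Midpoint: k1 = f(t_n, y_n); k2 = f(t_n + h/2, y_n + (h/2)·k1); y_{n+1} = y_n + h·k2.
t=0.000000, y=-1.830000:
  k1 = f(0.000000, -1.830000) = 0.000000
  k2 = f(0.055000, -1.830000) = 0.046299
  y ← -1.830000 + 0.11·0.046299 = -1.824907
y(0.11) ≈ -1.8249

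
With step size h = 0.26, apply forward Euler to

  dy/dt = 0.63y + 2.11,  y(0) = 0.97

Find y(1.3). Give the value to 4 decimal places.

Euler: y_{n+1} = y_n + h·f(t_n, y_n).
t=0.000000, y=0.970000: f=2.721100 → y ← 0.970000 + 0.26·2.721100 = 1.677486
t=0.260000, y=1.677486: f=3.166816 → y ← 1.677486 + 0.26·3.166816 = 2.500858
t=0.520000, y=2.500858: f=3.685541 → y ← 2.500858 + 0.26·3.685541 = 3.459099
t=0.780000, y=3.459099: f=4.289232 → y ← 3.459099 + 0.26·4.289232 = 4.574299
t=1.040000, y=4.574299: f=4.991808 → y ← 4.574299 + 0.26·4.991808 = 5.872169
y(1.3) ≈ 5.8722

5.8722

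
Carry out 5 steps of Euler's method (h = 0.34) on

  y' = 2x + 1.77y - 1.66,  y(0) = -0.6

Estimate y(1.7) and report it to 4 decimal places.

-11.1062

Euler: y_{n+1} = y_n + h·f(x_n, y_n).
x=0.000000, y=-0.600000: f=-2.722000 → y ← -0.600000 + 0.34·(-2.722000) = -1.525480
x=0.340000, y=-1.525480: f=-3.680100 → y ← -1.525480 + 0.34·(-3.680100) = -2.776714
x=0.680000, y=-2.776714: f=-5.214784 → y ← -2.776714 + 0.34·(-5.214784) = -4.549740
x=1.020000, y=-4.549740: f=-7.673040 → y ← -4.549740 + 0.34·(-7.673040) = -7.158574
x=1.360000, y=-7.158574: f=-11.610676 → y ← -7.158574 + 0.34·(-11.610676) = -11.106204
y(1.7) ≈ -11.1062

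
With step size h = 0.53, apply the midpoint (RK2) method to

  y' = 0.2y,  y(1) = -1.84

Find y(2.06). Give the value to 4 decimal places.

Midpoint: k1 = f(s_n, y_n); k2 = f(s_n + h/2, y_n + (h/2)·k1); y_{n+1} = y_n + h·k2.
s=1.000000, y=-1.840000:
  k1 = f(1.000000, -1.840000) = -0.368000
  k2 = f(1.265000, -1.937520) = -0.387504
  y ← -1.840000 + 0.53·(-0.387504) = -2.045377
s=1.530000, y=-2.045377:
  k1 = f(1.530000, -2.045377) = -0.409075
  k2 = f(1.795000, -2.153782) = -0.430756
  y ← -2.045377 + 0.53·(-0.430756) = -2.273678
y(2.06) ≈ -2.2737

-2.2737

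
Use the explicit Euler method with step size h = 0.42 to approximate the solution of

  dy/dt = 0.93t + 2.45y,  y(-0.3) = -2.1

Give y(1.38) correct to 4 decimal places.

Euler: y_{n+1} = y_n + h·f(t_n, y_n).
t=-0.300000, y=-2.100000: f=-5.424000 → y ← -2.100000 + 0.42·(-5.424000) = -4.378080
t=0.120000, y=-4.378080: f=-10.614696 → y ← -4.378080 + 0.42·(-10.614696) = -8.836252
t=0.540000, y=-8.836252: f=-21.146618 → y ← -8.836252 + 0.42·(-21.146618) = -17.717832
t=0.960000, y=-17.717832: f=-42.515888 → y ← -17.717832 + 0.42·(-42.515888) = -35.574505
y(1.38) ≈ -35.5745

-35.5745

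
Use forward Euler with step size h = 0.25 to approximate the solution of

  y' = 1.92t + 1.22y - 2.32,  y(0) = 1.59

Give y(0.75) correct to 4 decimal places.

Euler: y_{n+1} = y_n + h·f(t_n, y_n).
t=0.000000, y=1.590000: f=-0.380200 → y ← 1.590000 + 0.25·(-0.380200) = 1.494950
t=0.250000, y=1.494950: f=-0.016161 → y ← 1.494950 + 0.25·(-0.016161) = 1.490910
t=0.500000, y=1.490910: f=0.458910 → y ← 1.490910 + 0.25·0.458910 = 1.605637
y(0.75) ≈ 1.6056

1.6056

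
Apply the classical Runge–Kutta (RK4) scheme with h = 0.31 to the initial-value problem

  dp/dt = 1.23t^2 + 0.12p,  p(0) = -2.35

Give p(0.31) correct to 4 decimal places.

-2.4267

RK4: k1 = f(t_n, p_n); k2 = f(t_n + h/2, p_n + (h/2)·k1); k3 = f(t_n + h/2, p_n + (h/2)·k2); k4 = f(t_n + h, p_n + h·k3); p_{n+1} = p_n + (h/6)·(k1 + 2k2 + 2k3 + k4).
t=0.000000, p=-2.350000:
  k1 = f(0.000000, -2.350000) = -0.282000
  k2 = f(0.155000, -2.393710) = -0.257694
  k3 = f(0.155000, -2.389943) = -0.257242
  k4 = f(0.310000, -2.429745) = -0.173366
  p ← -2.350000 + (0.31/6)·(k1 + 2k2 + 2k3 + k4) = -2.426737
p(0.31) ≈ -2.4267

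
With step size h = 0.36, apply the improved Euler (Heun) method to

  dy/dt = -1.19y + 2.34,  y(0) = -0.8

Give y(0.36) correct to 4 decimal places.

0.1313

Heun: k1 = f(t_n, y_n); k2 = f(t_n + h, y_n + h·k1); y_{n+1} = y_n + (h/2)·(k1 + k2).
t=0.000000, y=-0.800000:
  k1 = f(0.000000, -0.800000) = 3.292000
  k2 = f(0.360000, 0.385120) = 1.881707
  y ← -0.800000 + (0.36/2)·(3.292000 + 1.881707) = 0.131267
y(0.36) ≈ 0.1313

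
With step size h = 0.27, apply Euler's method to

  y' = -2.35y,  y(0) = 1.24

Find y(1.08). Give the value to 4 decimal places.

0.0221

Euler: y_{n+1} = y_n + h·f(t_n, y_n).
t=0.000000, y=1.240000: f=-2.914000 → y ← 1.240000 + 0.27·(-2.914000) = 0.453220
t=0.270000, y=0.453220: f=-1.065067 → y ← 0.453220 + 0.27·(-1.065067) = 0.165652
t=0.540000, y=0.165652: f=-0.389282 → y ← 0.165652 + 0.27·(-0.389282) = 0.060546
t=0.810000, y=0.060546: f=-0.142283 → y ← 0.060546 + 0.27·(-0.142283) = 0.022129
y(1.08) ≈ 0.0221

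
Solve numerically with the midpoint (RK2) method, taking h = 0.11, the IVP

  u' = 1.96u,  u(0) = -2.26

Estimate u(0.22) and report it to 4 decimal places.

-3.4685

Midpoint: k1 = f(t_n, u_n); k2 = f(t_n + h/2, u_n + (h/2)·k1); u_{n+1} = u_n + h·k2.
t=0.000000, u=-2.260000:
  k1 = f(0.000000, -2.260000) = -4.429600
  k2 = f(0.055000, -2.503628) = -4.907111
  u ← -2.260000 + 0.11·(-4.907111) = -2.799782
t=0.110000, u=-2.799782:
  k1 = f(0.110000, -2.799782) = -5.487573
  k2 = f(0.165000, -3.101599) = -6.079133
  u ← -2.799782 + 0.11·(-6.079133) = -3.468487
u(0.22) ≈ -3.4685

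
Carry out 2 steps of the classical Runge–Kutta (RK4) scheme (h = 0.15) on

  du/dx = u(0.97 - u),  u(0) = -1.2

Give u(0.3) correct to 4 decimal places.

RK4: k1 = f(x_n, u_n); k2 = f(x_n + h/2, u_n + (h/2)·k1); k3 = f(x_n + h/2, u_n + (h/2)·k2); k4 = f(x_n + h, u_n + h·k3); u_{n+1} = u_n + (h/6)·(k1 + 2k2 + 2k3 + k4).
x=0.000000, u=-1.200000:
  k1 = f(0.000000, -1.200000) = -2.604000
  k2 = f(0.075000, -1.395300) = -3.300303
  k3 = f(0.075000, -1.447523) = -3.499419
  k4 = f(0.150000, -1.724913) = -4.648490
  u ← -1.200000 + (0.15/6)·(k1 + 2k2 + 2k3 + k4) = -1.721298
x=0.150000, u=-1.721298:
  k1 = f(0.150000, -1.721298) = -4.632527
  k2 = f(0.225000, -2.068738) = -6.286352
  k3 = f(0.225000, -2.192775) = -6.935253
  k4 = f(0.300000, -2.761586) = -10.305097
  u ← -1.721298 + (0.15/6)·(k1 + 2k2 + 2k3 + k4) = -2.755819
u(0.3) ≈ -2.7558

-2.7558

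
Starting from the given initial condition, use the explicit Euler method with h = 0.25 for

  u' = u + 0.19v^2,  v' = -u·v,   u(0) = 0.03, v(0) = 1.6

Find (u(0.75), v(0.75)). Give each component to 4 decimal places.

0.5088, 1.4034

Euler on (u,v): u_{n+1} = u_n + h·u', v_{n+1} = v_n + h·v'.
0.000000: (0.030000, 1.600000); f=(0.516400, -0.048000) → (0.159100, 1.588000)
0.250000: (0.159100, 1.588000); f=(0.638231, -0.252651) → (0.318658, 1.524837)
0.500000: (0.318658, 1.524837); f=(0.760432, -0.485901) → (0.508766, 1.403362)
(u(0.75), v(0.75)) ≈ (0.5088, 1.4034)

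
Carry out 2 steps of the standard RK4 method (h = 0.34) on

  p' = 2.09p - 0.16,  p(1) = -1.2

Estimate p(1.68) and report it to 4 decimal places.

-5.2022

RK4: k1 = f(s_n, p_n); k2 = f(s_n + h/2, p_n + (h/2)·k1); k3 = f(s_n + h/2, p_n + (h/2)·k2); k4 = f(s_n + h, p_n + h·k3); p_{n+1} = p_n + (h/6)·(k1 + 2k2 + 2k3 + k4).
s=1.000000, p=-1.200000:
  k1 = f(1.000000, -1.200000) = -2.668000
  k2 = f(1.170000, -1.653560) = -3.615940
  k3 = f(1.170000, -1.814710) = -3.952744
  k4 = f(1.340000, -2.543933) = -5.476820
  p ← -1.200000 + (0.34/6)·(k1 + 2k2 + 2k3 + k4) = -2.519324
s=1.340000, p=-2.519324:
  k1 = f(1.340000, -2.519324) = -5.425387
  k2 = f(1.510000, -3.441640) = -7.353027
  k3 = f(1.510000, -3.769339) = -8.037918
  k4 = f(1.680000, -5.252216) = -11.137131
  p ← -2.519324 + (0.34/6)·(k1 + 2k2 + 2k3 + k4) = -5.202174
p(1.68) ≈ -5.2022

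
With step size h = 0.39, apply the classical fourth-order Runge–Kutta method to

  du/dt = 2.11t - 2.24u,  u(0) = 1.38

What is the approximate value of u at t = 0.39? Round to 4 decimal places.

RK4: k1 = f(t_n, u_n); k2 = f(t_n + h/2, u_n + (h/2)·k1); k3 = f(t_n + h/2, u_n + (h/2)·k2); k4 = f(t_n + h, u_n + h·k3); u_{n+1} = u_n + (h/6)·(k1 + 2k2 + 2k3 + k4).
t=0.000000, u=1.380000:
  k1 = f(0.000000, 1.380000) = -3.091200
  k2 = f(0.195000, 0.777216) = -1.329514
  k3 = f(0.195000, 1.120745) = -2.099018
  k4 = f(0.390000, 0.561383) = -0.434598
  u ← 1.380000 + (0.39/6)·(k1 + 2k2 + 2k3 + k4) = 0.705114
u(0.39) ≈ 0.7051

0.7051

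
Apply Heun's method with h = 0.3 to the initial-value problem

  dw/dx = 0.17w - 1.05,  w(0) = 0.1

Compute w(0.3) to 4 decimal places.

Heun: k1 = f(x_n, w_n); k2 = f(x_n + h, w_n + h·k1); w_{n+1} = w_n + (h/2)·(k1 + k2).
x=0.000000, w=0.100000:
  k1 = f(0.000000, 0.100000) = -1.033000
  k2 = f(0.300000, -0.209900) = -1.085683
  w ← 0.100000 + (0.3/2)·(-1.033000 + (-1.085683)) = -0.217802
w(0.3) ≈ -0.2178

-0.2178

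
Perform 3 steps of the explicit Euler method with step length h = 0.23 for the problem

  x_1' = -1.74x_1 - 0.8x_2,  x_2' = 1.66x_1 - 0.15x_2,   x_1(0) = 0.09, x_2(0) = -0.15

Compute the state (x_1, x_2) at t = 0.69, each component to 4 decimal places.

Euler on (x_1,x_2): x_1_{n+1} = x_1_n + h·x_1', x_2_{n+1} = x_2_n + h·x_2'.
0.000000: (0.090000, -0.150000); f=(-0.036600, 0.171900) → (0.081582, -0.110463)
0.230000: (0.081582, -0.110463); f=(-0.053582, 0.151996) → (0.069258, -0.075504)
0.460000: (0.069258, -0.075504); f=(-0.060106, 0.126294) → (0.055434, -0.046456)
(x_1(0.69), x_2(0.69)) ≈ (0.0554, -0.0465)

0.0554, -0.0465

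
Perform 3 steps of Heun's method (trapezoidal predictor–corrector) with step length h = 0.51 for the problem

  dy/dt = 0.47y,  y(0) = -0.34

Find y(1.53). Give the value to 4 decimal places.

Heun: k1 = f(t_n, y_n); k2 = f(t_n + h, y_n + h·k1); y_{n+1} = y_n + (h/2)·(k1 + k2).
t=0.000000, y=-0.340000:
  k1 = f(0.000000, -0.340000) = -0.159800
  k2 = f(0.510000, -0.421498) = -0.198104
  y ← -0.340000 + (0.51/2)·(-0.159800 + (-0.198104)) = -0.431266
t=0.510000, y=-0.431266:
  k1 = f(0.510000, -0.431266) = -0.202695
  k2 = f(1.020000, -0.534640) = -0.251281
  y ← -0.431266 + (0.51/2)·(-0.202695 + (-0.251281)) = -0.547029
t=1.020000, y=-0.547029:
  k1 = f(1.020000, -0.547029) = -0.257104
  k2 = f(1.530000, -0.678152) = -0.318732
  y ← -0.547029 + (0.51/2)·(-0.257104 + (-0.318732)) = -0.693867
y(1.53) ≈ -0.6939

-0.6939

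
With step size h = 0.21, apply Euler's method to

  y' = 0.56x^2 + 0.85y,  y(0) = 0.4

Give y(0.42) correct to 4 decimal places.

0.5607

Euler: y_{n+1} = y_n + h·f(x_n, y_n).
x=0.000000, y=0.400000: f=0.340000 → y ← 0.400000 + 0.21·0.340000 = 0.471400
x=0.210000, y=0.471400: f=0.425386 → y ← 0.471400 + 0.21·0.425386 = 0.560731
y(0.42) ≈ 0.5607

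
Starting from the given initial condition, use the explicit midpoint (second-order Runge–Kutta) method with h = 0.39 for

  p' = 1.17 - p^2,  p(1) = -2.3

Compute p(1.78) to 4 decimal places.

-56.6000

Midpoint: k1 = f(s_n, p_n); k2 = f(s_n + h/2, p_n + (h/2)·k1); p_{n+1} = p_n + h·k2.
s=1.000000, p=-2.300000:
  k1 = f(1.000000, -2.300000) = -4.120000
  k2 = f(1.195000, -3.103400) = -8.461092
  p ← -2.300000 + 0.39·(-8.461092) = -5.599826
s=1.390000, p=-5.599826:
  k1 = f(1.390000, -5.599826) = -30.188048
  k2 = f(1.585000, -11.486495) = -130.769569
  p ← -5.599826 + 0.39·(-130.769569) = -56.599958
p(1.78) ≈ -56.6000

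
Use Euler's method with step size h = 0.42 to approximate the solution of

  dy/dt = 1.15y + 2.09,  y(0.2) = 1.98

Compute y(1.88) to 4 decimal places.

16.5501

Euler: y_{n+1} = y_n + h·f(t_n, y_n).
t=0.200000, y=1.980000: f=4.367000 → y ← 1.980000 + 0.42·4.367000 = 3.814140
t=0.620000, y=3.814140: f=6.476261 → y ← 3.814140 + 0.42·6.476261 = 6.534170
t=1.040000, y=6.534170: f=9.604295 → y ← 6.534170 + 0.42·9.604295 = 10.567974
t=1.460000, y=10.567974: f=14.243170 → y ← 10.567974 + 0.42·14.243170 = 16.550105
y(1.88) ≈ 16.5501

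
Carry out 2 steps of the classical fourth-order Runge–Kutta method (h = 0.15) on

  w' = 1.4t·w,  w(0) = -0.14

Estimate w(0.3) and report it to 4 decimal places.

RK4: k1 = f(t_n, w_n); k2 = f(t_n + h/2, w_n + (h/2)·k1); k3 = f(t_n + h/2, w_n + (h/2)·k2); k4 = f(t_n + h, w_n + h·k3); w_{n+1} = w_n + (h/6)·(k1 + 2k2 + 2k3 + k4).
t=0.000000, w=-0.140000:
  k1 = f(0.000000, -0.140000) = 0.000000
  k2 = f(0.075000, -0.140000) = -0.014700
  k3 = f(0.075000, -0.141103) = -0.014816
  k4 = f(0.150000, -0.142222) = -0.029867
  w ← -0.140000 + (0.15/6)·(k1 + 2k2 + 2k3 + k4) = -0.142222
t=0.150000, w=-0.142222:
  k1 = f(0.150000, -0.142222) = -0.029867
  k2 = f(0.225000, -0.144462) = -0.045506
  k3 = f(0.225000, -0.145635) = -0.045875
  k4 = f(0.300000, -0.149104) = -0.062624
  w ← -0.142222 + (0.15/6)·(k1 + 2k2 + 2k3 + k4) = -0.149104
w(0.3) ≈ -0.1491

-0.1491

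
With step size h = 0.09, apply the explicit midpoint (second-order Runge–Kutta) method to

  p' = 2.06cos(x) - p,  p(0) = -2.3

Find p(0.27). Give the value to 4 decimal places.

Midpoint: k1 = f(x_n, p_n); k2 = f(x_n + h/2, p_n + (h/2)·k1); p_{n+1} = p_n + h·k2.
x=0.000000, p=-2.300000:
  k1 = f(0.000000, -2.300000) = 4.360000
  k2 = f(0.045000, -2.103800) = 4.161715
  p ← -2.300000 + 0.09·4.161715 = -1.925446
x=0.090000, p=-1.925446:
  k1 = f(0.090000, -1.925446) = 3.977108
  k2 = f(0.135000, -1.746476) = 3.787733
  p ← -1.925446 + 0.09·3.787733 = -1.584550
x=0.180000, p=-1.584550:
  k1 = f(0.180000, -1.584550) = 3.611268
  k2 = f(0.225000, -1.422043) = 3.430119
  p ← -1.584550 + 0.09·3.430119 = -1.275839
p(0.27) ≈ -1.2758

-1.2758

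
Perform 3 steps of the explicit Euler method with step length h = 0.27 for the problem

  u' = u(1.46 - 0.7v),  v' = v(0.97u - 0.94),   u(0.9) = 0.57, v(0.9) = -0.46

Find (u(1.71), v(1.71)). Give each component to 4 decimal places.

Euler on (u,v): u_{n+1} = u_n + h·u', v_{n+1} = v_n + h·v'.
0.900000: (0.570000, -0.460000); f=(1.015740, 0.178066) → (0.844250, -0.411922)
1.170000: (0.844250, -0.411922); f=(1.476040, 0.049875) → (1.242781, -0.398456)
1.440000: (1.242781, -0.398456); f=(2.161095, -0.105789) → (1.826276, -0.427019)
(u(1.71), v(1.71)) ≈ (1.8263, -0.4270)

1.8263, -0.4270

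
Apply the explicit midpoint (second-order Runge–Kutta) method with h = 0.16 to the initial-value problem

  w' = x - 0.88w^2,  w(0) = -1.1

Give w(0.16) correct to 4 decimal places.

Midpoint: k1 = f(x_n, w_n); k2 = f(x_n + h/2, w_n + (h/2)·k1); w_{n+1} = w_n + h·k2.
x=0.000000, w=-1.100000:
  k1 = f(0.000000, -1.100000) = -1.064800
  k2 = f(0.080000, -1.185184) = -1.156102
  w ← -1.100000 + 0.16·(-1.156102) = -1.284976
w(0.16) ≈ -1.2850

-1.2850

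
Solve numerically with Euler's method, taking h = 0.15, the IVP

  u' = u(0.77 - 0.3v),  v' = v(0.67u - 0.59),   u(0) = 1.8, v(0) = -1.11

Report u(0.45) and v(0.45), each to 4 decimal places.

2.8884, -1.5762

Euler on (u,v): u_{n+1} = u_n + h·u', v_{n+1} = v_n + h·v'.
0.000000: (1.800000, -1.110000); f=(1.985400, -0.683760) → (2.097810, -1.212564)
0.150000: (2.097810, -1.212564); f=(2.378432, -0.988886) → (2.454575, -1.360897)
0.300000: (2.454575, -1.360897); f=(2.892150, -1.435154) → (2.888397, -1.576170)
(u(0.45), v(0.45)) ≈ (2.8884, -1.5762)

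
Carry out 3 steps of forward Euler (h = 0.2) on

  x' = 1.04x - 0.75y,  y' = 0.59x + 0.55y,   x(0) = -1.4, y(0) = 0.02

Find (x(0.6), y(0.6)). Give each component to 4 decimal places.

Euler on (x,y): x_{n+1} = x_n + h·x', y_{n+1} = y_n + h·y'.
0.000000: (-1.400000, 0.020000); f=(-1.471000, -0.815000) → (-1.694200, -0.143000)
0.200000: (-1.694200, -0.143000); f=(-1.654718, -1.078228) → (-2.025144, -0.358646)
0.400000: (-2.025144, -0.358646); f=(-1.837165, -1.392090) → (-2.392577, -0.637064)
(x(0.6), y(0.6)) ≈ (-2.3926, -0.6371)

-2.3926, -0.6371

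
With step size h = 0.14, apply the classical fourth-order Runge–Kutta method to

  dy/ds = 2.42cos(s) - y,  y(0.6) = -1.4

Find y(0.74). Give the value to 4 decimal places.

-0.9698

RK4: k1 = f(s_n, y_n); k2 = f(s_n + h/2, y_n + (h/2)·k1); k3 = f(s_n + h/2, y_n + (h/2)·k2); k4 = f(s_n + h, y_n + h·k3); y_{n+1} = y_n + (h/6)·(k1 + 2k2 + 2k3 + k4).
s=0.600000, y=-1.400000:
  k1 = f(0.600000, -1.400000) = 3.397312
  k2 = f(0.670000, -1.162188) = 3.059037
  k3 = f(0.670000, -1.185867) = 3.082716
  k4 = f(0.740000, -0.968420) = 2.755514
  y ← -1.400000 + (0.14/6)·(k1 + 2k2 + 2k3 + k4) = -0.969819
y(0.74) ≈ -0.9698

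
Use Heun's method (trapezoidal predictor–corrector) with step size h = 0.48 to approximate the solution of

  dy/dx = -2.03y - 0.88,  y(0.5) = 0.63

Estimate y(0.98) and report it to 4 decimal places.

Heun: k1 = f(x_n, y_n); k2 = f(x_n + h, y_n + h·k1); y_{n+1} = y_n + (h/2)·(k1 + k2).
x=0.500000, y=0.630000:
  k1 = f(0.500000, 0.630000) = -2.158900
  k2 = f(0.980000, -0.406272) = -0.055268
  y ← 0.630000 + (0.48/2)·(-2.158900 + (-0.055268)) = 0.098600
y(0.98) ≈ 0.0986

0.0986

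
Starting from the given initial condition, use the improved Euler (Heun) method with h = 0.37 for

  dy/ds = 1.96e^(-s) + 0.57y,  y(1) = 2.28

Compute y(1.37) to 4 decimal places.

Heun: k1 = f(s_n, y_n); k2 = f(s_n + h, y_n + h·k1); y_{n+1} = y_n + (h/2)·(k1 + k2).
s=1.000000, y=2.280000:
  k1 = f(1.000000, 2.280000) = 2.020644
  k2 = f(1.370000, 3.027638) = 2.223803
  y ← 2.280000 + (0.37/2)·(2.020644 + 2.223803) = 3.065223
y(1.37) ≈ 3.0652

3.0652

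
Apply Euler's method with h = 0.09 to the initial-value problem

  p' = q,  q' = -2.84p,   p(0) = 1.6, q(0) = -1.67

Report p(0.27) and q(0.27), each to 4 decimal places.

1.0421, -2.7722

Euler on (p,q): p_{n+1} = p_n + h·p', q_{n+1} = q_n + h·q'.
0.000000: (1.600000, -1.670000); f=(-1.670000, -4.544000) → (1.449700, -2.078960)
0.090000: (1.449700, -2.078960); f=(-2.078960, -4.117148) → (1.262594, -2.449503)
0.180000: (1.262594, -2.449503); f=(-2.449503, -3.585766) → (1.042138, -2.772222)
(p(0.27), q(0.27)) ≈ (1.0421, -2.7722)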